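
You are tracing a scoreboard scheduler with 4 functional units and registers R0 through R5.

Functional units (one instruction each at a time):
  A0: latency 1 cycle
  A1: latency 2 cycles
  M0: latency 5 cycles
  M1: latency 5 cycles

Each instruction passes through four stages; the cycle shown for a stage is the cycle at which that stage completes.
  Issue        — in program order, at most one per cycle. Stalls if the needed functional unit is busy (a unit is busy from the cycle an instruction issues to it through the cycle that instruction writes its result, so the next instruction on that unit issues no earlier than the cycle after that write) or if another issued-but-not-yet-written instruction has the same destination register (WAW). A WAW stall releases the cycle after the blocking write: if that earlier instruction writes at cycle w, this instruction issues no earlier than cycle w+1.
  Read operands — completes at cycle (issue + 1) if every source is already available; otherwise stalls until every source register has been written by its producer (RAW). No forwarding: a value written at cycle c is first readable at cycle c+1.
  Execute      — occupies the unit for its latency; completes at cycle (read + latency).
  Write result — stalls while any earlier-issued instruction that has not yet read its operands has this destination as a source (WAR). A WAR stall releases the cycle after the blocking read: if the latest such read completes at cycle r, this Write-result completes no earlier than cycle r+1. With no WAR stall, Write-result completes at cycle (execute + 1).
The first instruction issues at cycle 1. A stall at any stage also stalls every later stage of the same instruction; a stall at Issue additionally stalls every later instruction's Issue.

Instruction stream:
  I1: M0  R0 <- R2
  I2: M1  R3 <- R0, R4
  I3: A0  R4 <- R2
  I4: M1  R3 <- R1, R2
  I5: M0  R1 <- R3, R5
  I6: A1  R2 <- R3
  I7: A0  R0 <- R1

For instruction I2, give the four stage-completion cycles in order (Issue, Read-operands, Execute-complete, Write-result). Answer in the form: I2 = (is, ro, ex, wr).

c1: issue I1 (M0)
c2: I1 read-ops | issue I2 (M1)
c3: issue I3 (A0)
c4: I3 read-ops
c5: I3 finished on A0
c7: I1 finished on M0
c8: I1→R0
c9: I2 read-ops
c10: I3→R4
c14: I2 finished on M1
c15: I2→R3
c16: issue I4 (M1)
c17: I4 read-ops | issue I5 (M0)
c18: issue I6 (A1)
c19: issue I7 (A0)
c22: I4 finished on M1
c23: I4→R3
c24: I5 read-ops | I6 read-ops
c26: I6 finished on A1
c27: I6→R2
c29: I5 finished on M0
c30: I5→R1
c31: I7 read-ops
c32: I7 finished on A0
c33: I7→R0

I2 = (2, 9, 14, 15)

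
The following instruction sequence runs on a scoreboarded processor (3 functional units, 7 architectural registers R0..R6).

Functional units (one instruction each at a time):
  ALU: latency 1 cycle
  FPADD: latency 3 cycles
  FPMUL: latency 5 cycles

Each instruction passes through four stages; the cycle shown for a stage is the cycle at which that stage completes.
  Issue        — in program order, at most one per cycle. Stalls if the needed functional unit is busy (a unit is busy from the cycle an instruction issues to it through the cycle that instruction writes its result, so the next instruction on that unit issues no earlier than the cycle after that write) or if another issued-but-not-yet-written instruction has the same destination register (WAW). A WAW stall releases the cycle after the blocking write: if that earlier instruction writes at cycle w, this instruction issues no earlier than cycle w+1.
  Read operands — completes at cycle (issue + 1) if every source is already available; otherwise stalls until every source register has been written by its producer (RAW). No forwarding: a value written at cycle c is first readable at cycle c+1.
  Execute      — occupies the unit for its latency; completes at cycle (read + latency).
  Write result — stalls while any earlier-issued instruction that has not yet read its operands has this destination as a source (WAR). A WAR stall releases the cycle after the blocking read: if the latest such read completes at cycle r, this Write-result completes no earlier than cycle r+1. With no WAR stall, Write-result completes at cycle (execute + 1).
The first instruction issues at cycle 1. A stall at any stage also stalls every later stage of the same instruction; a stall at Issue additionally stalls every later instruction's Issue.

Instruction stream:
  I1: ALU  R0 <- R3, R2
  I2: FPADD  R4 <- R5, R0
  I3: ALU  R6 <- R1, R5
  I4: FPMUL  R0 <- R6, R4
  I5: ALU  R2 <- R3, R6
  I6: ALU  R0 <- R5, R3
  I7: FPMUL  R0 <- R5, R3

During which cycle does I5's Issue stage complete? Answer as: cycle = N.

cycle = 9

1) issue 1, read 2, done 3, write 4
2) issue 2, read 5, done 8, write 9  <RAW R0: wait I1 write@4>
3) issue 5, read 6, done 7, write 8  <struct: ALU busy until I1 writes@4>
4) issue 6, read 10, done 15, write 16  <RAW R4: wait I2 write@9>
5) issue 9, read 10, done 11, write 12  <struct: ALU busy until I3 writes@8>
6) issue 17, read 18, done 19, write 20  <WAW R0: wait I4 write@16>
7) issue 21, read 22, done 27, write 28  <WAW R0: wait I6 write@20>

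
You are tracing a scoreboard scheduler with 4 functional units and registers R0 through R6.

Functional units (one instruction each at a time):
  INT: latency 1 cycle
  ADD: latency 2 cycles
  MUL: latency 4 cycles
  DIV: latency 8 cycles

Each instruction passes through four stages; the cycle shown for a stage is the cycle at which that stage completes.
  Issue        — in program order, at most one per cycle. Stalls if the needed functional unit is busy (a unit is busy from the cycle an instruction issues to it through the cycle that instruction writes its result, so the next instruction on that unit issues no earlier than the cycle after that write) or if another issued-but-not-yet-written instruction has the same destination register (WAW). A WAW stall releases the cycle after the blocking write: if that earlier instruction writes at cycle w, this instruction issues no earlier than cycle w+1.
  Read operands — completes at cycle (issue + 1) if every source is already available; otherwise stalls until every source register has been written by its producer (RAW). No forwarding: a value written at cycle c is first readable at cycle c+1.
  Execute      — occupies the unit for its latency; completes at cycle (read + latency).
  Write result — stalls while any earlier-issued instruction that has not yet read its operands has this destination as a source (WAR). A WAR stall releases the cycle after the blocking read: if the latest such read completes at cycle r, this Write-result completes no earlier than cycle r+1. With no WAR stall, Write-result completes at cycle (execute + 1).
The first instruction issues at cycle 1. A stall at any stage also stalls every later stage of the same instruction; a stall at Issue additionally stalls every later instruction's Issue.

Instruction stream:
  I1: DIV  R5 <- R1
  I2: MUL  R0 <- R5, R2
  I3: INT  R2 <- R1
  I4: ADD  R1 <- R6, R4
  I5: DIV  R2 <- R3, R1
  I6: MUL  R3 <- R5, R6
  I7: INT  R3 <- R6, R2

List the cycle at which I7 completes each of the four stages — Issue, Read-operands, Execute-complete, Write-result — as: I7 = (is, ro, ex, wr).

[1] I1→DIV
[2] I1 RO; I2→MUL
[3] I3→INT
[4] I3 RO; I4→ADD
[5] I3 EX; I4 RO
[7] I4 EX
[8] I4 WR R1
[10] I1 EX
[11] I1 WR R5
[12] I2 RO
[13] I3 WR R2
[14] I5→DIV
[15] I5 RO
[16] I2 EX
[17] I2 WR R0
[18] I6→MUL
[19] I6 RO
[23] I5 EX; I6 EX
[24] I5 WR R2; I6 WR R3
[25] I7→INT
[26] I7 RO
[27] I7 EX
[28] I7 WR R3

I7 = (25, 26, 27, 28)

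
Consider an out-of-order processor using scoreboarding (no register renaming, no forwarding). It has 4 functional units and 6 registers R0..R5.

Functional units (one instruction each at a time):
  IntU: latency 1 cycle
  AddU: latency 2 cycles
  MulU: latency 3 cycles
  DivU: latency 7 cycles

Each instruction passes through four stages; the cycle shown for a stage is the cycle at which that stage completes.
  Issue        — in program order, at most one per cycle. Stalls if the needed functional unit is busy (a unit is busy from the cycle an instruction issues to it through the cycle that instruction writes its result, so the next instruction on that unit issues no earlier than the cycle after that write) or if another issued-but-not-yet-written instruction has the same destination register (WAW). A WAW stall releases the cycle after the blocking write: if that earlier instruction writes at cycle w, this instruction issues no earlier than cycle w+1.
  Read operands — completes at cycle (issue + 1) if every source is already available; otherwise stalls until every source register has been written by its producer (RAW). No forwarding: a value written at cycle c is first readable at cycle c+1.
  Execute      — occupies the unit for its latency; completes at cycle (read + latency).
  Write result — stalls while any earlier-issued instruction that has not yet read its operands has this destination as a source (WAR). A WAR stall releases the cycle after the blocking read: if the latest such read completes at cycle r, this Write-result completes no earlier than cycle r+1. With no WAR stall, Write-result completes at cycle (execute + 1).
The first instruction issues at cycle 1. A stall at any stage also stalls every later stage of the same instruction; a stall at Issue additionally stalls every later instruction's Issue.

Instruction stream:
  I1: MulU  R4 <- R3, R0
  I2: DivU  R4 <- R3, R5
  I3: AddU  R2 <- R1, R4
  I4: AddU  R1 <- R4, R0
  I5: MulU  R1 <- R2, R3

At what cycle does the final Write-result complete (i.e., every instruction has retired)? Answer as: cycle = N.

cycle = 31

1) issue 1, read 2, done 5, write 6
2) issue 7, read 8, done 15, write 16  <WAW R4: wait I1 write@6>
3) issue 8, read 17, done 19, write 20  <RAW R4: wait I2 write@16>
4) issue 21, read 22, done 24, write 25  <struct: AddU busy until I3 writes@20>
5) issue 26, read 27, done 30, write 31  <WAW R1: wait I4 write@25>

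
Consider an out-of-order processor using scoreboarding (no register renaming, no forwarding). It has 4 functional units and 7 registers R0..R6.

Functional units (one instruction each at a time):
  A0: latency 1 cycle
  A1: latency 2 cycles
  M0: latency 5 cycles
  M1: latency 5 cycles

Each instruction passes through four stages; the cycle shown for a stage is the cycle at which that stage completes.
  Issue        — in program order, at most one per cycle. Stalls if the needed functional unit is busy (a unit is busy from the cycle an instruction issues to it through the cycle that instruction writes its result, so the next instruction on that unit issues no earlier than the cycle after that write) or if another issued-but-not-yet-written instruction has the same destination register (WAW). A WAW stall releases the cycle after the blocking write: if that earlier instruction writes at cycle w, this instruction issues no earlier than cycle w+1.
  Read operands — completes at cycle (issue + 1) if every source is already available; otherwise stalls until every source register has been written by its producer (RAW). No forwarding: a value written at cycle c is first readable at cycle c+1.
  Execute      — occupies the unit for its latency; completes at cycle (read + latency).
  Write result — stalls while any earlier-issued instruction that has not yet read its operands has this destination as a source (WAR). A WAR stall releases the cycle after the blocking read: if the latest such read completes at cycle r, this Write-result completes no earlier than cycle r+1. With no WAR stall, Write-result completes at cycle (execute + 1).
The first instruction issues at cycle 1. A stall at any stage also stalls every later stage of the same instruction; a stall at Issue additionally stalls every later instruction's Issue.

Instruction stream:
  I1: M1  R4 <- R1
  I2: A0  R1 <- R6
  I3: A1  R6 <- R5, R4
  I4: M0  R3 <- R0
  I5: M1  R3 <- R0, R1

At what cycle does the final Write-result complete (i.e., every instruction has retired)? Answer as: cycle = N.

cycle = 19

t=1  I1 dispatched to M1
t=2  I1 operands ready, I2 dispatched to A0
t=3  I2 operands ready, I3 dispatched to A1
t=4  I2 complete, I4 dispatched to M0
t=5  R1←I2, I4 operands ready
t=7  I1 complete
t=8  R4←I1
t=9  I3 operands ready
t=10  I4 complete
t=11  I3 complete, R3←I4
t=12  R6←I3, I5 dispatched to M1
t=13  I5 operands ready
t=18  I5 complete
t=19  R3←I5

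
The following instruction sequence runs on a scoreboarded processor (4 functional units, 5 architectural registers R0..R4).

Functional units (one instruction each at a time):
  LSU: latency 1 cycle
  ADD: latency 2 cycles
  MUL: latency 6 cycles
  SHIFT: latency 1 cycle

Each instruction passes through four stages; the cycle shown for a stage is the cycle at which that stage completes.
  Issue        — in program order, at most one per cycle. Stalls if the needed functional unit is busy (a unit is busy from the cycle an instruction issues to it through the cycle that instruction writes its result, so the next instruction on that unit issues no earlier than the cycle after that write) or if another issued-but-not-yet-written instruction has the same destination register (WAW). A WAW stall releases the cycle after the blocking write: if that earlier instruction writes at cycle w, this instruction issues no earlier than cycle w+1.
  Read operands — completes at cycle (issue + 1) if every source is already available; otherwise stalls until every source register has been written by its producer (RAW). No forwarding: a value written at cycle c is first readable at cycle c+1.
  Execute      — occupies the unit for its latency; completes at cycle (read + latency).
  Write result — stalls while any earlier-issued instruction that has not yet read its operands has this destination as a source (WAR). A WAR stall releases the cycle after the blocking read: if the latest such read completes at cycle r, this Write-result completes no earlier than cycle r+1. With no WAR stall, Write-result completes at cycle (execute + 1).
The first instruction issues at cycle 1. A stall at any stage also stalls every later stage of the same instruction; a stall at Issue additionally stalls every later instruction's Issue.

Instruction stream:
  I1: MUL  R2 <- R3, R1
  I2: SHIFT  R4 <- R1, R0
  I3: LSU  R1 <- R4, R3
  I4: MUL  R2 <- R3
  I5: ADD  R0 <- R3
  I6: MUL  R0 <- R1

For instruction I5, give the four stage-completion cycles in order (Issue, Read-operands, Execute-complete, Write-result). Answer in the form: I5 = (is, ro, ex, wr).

I5 = (11, 12, 14, 15)

t=1  issue I1 (MUL)
t=2  I1 read-ops, issue I2 (SHIFT)
t=3  I2 read-ops, issue I3 (LSU)
t=4  I2 finished on SHIFT
t=5  I2→R4
t=6  I3 read-ops
t=7  I3 finished on LSU
t=8  I1 finished on MUL, I3→R1
t=9  I1→R2
t=10  issue I4 (MUL)
t=11  I4 read-ops, issue I5 (ADD)
t=12  I5 read-ops
t=14  I5 finished on ADD
t=15  I5→R0
t=17  I4 finished on MUL
t=18  I4→R2
t=19  issue I6 (MUL)
t=20  I6 read-ops
t=26  I6 finished on MUL
t=27  I6→R0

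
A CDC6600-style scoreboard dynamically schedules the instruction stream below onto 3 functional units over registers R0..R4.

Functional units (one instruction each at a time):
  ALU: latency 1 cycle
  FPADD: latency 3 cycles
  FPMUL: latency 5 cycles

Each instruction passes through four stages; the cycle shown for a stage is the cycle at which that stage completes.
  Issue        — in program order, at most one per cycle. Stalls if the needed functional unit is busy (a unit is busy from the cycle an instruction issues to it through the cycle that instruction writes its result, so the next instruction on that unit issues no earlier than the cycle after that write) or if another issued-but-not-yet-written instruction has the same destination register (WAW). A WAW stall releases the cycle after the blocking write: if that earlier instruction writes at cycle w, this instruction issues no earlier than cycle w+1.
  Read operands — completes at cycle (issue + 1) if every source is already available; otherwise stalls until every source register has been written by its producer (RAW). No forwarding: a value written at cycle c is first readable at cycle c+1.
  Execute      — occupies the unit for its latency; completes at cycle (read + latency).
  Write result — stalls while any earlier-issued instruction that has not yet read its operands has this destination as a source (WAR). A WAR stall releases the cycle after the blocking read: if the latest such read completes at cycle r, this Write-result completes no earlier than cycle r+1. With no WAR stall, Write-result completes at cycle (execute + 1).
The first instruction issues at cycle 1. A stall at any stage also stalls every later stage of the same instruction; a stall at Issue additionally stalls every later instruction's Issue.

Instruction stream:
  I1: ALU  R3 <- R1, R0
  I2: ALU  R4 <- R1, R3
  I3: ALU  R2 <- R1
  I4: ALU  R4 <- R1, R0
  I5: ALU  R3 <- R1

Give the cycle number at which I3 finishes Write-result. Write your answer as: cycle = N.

[1] I1 dispatched to ALU
[2] I1 operands ready
[3] I1 complete
[4] R3←I1
[5] I2 dispatched to ALU
[6] I2 operands ready
[7] I2 complete
[8] R4←I2
[9] I3 dispatched to ALU
[10] I3 operands ready
[11] I3 complete
[12] R2←I3
[13] I4 dispatched to ALU
[14] I4 operands ready
[15] I4 complete
[16] R4←I4
[17] I5 dispatched to ALU
[18] I5 operands ready
[19] I5 complete
[20] R3←I5

cycle = 12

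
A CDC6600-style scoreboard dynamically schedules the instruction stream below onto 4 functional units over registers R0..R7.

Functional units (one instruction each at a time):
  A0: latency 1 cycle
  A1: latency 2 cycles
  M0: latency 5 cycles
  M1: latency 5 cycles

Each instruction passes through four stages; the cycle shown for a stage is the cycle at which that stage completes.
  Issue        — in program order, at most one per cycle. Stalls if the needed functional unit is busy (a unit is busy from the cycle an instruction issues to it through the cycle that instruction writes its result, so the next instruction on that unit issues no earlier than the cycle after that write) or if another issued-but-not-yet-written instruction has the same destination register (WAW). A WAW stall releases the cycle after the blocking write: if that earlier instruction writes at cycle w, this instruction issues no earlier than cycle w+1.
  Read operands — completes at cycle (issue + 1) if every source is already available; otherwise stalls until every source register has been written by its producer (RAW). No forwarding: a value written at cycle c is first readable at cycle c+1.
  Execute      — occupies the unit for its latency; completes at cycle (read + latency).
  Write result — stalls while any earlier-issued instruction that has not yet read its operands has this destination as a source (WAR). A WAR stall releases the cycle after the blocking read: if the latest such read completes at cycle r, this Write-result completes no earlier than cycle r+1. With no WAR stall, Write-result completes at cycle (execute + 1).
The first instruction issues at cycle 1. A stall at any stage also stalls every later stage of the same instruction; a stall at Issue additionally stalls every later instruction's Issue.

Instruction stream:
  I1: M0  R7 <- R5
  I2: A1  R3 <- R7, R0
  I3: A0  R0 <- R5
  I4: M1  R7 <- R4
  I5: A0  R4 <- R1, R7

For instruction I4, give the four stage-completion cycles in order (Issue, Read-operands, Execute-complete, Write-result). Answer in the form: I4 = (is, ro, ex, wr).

I4 = (9, 10, 15, 16)

cycle 1: I1→M0
cycle 2: I1 RO; I2→A1
cycle 3: I3→A0
cycle 4: I3 RO
cycle 5: I3 EX
cycle 7: I1 EX
cycle 8: I1 WR R7
cycle 9: I2 RO; I4→M1
cycle 10: I3 WR R0; I4 RO
cycle 11: I2 EX; I5→A0
cycle 12: I2 WR R3
cycle 15: I4 EX
cycle 16: I4 WR R7
cycle 17: I5 RO
cycle 18: I5 EX
cycle 19: I5 WR R4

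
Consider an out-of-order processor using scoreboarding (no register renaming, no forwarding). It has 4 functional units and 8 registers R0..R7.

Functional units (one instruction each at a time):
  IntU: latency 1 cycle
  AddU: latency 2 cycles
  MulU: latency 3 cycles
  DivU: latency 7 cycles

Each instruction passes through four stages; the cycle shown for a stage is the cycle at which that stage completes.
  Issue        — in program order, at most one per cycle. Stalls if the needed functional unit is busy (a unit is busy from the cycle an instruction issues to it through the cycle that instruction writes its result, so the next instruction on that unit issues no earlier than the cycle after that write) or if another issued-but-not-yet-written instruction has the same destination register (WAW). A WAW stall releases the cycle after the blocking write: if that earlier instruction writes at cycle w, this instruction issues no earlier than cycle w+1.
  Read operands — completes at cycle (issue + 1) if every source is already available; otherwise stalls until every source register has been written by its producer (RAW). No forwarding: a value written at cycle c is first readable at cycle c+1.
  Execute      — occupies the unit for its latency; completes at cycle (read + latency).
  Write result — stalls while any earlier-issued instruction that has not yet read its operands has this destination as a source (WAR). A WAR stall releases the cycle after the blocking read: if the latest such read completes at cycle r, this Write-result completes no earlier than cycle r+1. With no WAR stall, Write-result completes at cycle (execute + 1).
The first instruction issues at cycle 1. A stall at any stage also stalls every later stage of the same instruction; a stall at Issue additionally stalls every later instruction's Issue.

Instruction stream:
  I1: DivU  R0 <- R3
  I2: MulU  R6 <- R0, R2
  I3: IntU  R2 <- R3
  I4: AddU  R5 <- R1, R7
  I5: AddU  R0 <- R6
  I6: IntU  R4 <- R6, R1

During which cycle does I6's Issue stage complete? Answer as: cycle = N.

cycle = 13

I1 -> (1, 2, 9, 10)
I2 -> (2, 11, 14, 15)  // RAW R0: wait I1 write@10
I3 -> (3, 4, 5, 12)  // WAR R2: wait I2 read@11
I4 -> (4, 5, 7, 8)
I5 -> (11, 16, 18, 19)  // WAW R0: wait I1 write@10, RAW R6: wait I2 write@15
I6 -> (13, 16, 17, 18)  // struct: IntU busy until I3 writes@12, RAW R6: wait I2 write@15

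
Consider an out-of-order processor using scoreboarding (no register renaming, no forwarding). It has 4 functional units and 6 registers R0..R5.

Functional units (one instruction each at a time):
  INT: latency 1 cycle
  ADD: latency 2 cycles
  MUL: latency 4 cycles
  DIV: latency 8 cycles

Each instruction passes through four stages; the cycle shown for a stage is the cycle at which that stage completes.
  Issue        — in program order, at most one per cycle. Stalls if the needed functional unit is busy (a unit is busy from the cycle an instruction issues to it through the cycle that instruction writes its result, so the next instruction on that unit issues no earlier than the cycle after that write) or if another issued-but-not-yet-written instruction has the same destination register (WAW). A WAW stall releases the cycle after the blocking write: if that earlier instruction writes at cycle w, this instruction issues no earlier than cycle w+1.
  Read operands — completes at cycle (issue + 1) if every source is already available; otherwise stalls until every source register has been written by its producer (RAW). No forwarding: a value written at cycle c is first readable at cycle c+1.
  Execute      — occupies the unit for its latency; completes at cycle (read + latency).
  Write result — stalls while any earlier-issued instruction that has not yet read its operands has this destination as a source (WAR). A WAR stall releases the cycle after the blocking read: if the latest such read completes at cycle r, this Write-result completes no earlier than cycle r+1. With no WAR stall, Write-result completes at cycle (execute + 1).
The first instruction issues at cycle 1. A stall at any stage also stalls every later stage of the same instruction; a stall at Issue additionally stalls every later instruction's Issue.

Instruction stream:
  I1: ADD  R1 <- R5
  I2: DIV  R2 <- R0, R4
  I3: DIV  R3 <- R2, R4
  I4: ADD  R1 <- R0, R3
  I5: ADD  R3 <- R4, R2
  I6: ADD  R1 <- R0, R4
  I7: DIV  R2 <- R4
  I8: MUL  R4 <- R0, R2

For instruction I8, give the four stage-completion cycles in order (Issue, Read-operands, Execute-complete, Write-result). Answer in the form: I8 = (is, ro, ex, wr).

I8 = (35, 45, 49, 50)

  I1 | 1 | 2 | 4 | 5
  I2 | 2 | 3 | 11 | 12
  I3 | 13 | 14 | 22 | 23   struct: DIV busy until I2 writes@12
  I4 | 14 | 24 | 26 | 27   RAW R3: wait I3 write@23
  I5 | 28 | 29 | 31 | 32   struct: ADD busy until I4 writes@27
  I6 | 33 | 34 | 36 | 37   struct: ADD busy until I5 writes@32
  I7 | 34 | 35 | 43 | 44
  I8 | 35 | 45 | 49 | 50   RAW R2: wait I7 write@44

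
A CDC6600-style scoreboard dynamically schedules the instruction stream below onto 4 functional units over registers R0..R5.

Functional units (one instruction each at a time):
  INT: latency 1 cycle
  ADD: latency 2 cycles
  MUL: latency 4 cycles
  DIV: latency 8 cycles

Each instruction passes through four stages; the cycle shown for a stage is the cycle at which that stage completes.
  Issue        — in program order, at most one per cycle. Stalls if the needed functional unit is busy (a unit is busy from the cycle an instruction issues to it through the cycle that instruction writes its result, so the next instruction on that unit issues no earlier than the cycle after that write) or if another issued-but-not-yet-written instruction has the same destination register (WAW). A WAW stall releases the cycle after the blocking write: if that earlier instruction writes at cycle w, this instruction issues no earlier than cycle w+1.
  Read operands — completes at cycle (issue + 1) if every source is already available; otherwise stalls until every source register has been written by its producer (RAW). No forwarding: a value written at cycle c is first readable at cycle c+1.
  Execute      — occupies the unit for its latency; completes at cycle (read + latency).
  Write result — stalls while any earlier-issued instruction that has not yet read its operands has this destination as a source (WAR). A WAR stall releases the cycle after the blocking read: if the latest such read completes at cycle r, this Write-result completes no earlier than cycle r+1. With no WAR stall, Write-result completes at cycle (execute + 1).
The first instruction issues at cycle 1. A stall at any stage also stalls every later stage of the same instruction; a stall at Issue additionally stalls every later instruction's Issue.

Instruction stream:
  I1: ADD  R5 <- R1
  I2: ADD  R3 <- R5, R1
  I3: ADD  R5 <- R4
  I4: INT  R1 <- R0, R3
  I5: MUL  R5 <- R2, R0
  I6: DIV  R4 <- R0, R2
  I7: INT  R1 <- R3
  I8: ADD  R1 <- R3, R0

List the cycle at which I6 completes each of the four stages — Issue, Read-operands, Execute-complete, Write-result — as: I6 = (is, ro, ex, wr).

cycle 1: I1 dispatched to ADD
cycle 2: I1 operands ready
cycle 4: I1 complete
cycle 5: R5←I1
cycle 6: I2 dispatched to ADD
cycle 7: I2 operands ready
cycle 9: I2 complete
cycle 10: R3←I2
cycle 11: I3 dispatched to ADD
cycle 12: I3 operands ready | I4 dispatched to INT
cycle 13: I4 operands ready
cycle 14: I3 complete | I4 complete
cycle 15: R5←I3 | R1←I4
cycle 16: I5 dispatched to MUL
cycle 17: I5 operands ready | I6 dispatched to DIV
cycle 18: I6 operands ready | I7 dispatched to INT
cycle 19: I7 operands ready
cycle 20: I7 complete
cycle 21: I5 complete | R1←I7
cycle 22: R5←I5 | I8 dispatched to ADD
cycle 23: I8 operands ready
cycle 25: I8 complete
cycle 26: I6 complete | R1←I8
cycle 27: R4←I6

I6 = (17, 18, 26, 27)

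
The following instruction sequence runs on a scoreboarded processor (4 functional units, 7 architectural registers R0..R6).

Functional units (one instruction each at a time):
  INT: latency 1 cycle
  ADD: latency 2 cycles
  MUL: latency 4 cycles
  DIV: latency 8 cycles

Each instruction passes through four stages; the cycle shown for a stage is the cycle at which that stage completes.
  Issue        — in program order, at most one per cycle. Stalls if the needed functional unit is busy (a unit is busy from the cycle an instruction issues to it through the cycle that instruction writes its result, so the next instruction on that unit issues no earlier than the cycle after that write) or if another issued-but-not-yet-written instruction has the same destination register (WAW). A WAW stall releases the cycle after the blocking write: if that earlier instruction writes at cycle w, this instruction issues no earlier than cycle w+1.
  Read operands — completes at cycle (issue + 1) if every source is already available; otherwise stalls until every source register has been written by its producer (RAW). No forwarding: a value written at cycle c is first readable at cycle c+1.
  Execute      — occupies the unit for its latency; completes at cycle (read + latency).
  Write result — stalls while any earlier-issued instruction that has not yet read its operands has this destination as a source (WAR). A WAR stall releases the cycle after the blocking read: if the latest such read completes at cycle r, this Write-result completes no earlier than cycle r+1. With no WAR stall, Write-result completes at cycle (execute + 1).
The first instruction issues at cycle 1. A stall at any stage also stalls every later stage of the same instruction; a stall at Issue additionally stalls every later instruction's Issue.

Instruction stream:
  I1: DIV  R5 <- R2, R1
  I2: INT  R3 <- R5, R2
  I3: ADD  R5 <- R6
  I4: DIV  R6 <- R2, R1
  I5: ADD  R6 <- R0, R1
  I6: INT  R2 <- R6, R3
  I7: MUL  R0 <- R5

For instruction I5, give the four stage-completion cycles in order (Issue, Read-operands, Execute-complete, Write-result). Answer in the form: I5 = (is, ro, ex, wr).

t=1  I1 dispatched to DIV
t=2  I1 operands ready; I2 dispatched to INT
t=10  I1 complete
t=11  R5←I1
t=12  I2 operands ready; I3 dispatched to ADD
t=13  I2 complete; I3 operands ready; I4 dispatched to DIV
t=14  R3←I2; I4 operands ready
t=15  I3 complete
t=16  R5←I3
t=22  I4 complete
t=23  R6←I4
t=24  I5 dispatched to ADD
t=25  I5 operands ready; I6 dispatched to INT
t=26  I7 dispatched to MUL
t=27  I5 complete; I7 operands ready
t=28  R6←I5
t=29  I6 operands ready
t=30  I6 complete
t=31  R2←I6; I7 complete
t=32  R0←I7

I5 = (24, 25, 27, 28)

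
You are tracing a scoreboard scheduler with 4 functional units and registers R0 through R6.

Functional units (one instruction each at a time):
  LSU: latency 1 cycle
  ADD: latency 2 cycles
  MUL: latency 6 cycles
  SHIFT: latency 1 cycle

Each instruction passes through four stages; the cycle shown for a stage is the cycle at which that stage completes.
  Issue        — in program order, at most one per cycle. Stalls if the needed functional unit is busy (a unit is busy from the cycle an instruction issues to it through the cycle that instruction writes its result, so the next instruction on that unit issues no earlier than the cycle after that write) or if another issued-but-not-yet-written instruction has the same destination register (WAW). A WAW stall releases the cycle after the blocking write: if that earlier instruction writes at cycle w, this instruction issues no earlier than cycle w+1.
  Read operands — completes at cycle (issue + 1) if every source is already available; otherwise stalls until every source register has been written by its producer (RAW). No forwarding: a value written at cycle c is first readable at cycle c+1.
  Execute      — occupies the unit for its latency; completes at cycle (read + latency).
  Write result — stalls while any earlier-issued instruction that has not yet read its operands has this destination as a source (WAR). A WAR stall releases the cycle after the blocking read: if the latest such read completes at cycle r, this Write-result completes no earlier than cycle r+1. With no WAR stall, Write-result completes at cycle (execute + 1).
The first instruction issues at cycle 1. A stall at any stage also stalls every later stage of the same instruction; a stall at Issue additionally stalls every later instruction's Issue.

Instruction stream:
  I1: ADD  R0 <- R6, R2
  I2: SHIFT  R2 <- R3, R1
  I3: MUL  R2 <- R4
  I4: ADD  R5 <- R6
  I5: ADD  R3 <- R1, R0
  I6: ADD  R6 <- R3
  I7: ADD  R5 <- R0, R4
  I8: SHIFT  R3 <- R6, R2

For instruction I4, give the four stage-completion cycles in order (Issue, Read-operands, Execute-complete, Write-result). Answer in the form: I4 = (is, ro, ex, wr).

I4 = (7, 8, 10, 11)

I1  is:1  ro:2  ex:4  wr:5
I2  is:2  ro:3  ex:4  wr:5
I3  is:6  ro:7  ex:13  wr:14  — WAW R2: wait I2 write@5
I4  is:7  ro:8  ex:10  wr:11
I5  is:12  ro:13  ex:15  wr:16  — struct: ADD busy until I4 writes@11
I6  is:17  ro:18  ex:20  wr:21  — struct: ADD busy until I5 writes@16
I7  is:22  ro:23  ex:25  wr:26  — struct: ADD busy until I6 writes@21
I8  is:23  ro:24  ex:25  wr:26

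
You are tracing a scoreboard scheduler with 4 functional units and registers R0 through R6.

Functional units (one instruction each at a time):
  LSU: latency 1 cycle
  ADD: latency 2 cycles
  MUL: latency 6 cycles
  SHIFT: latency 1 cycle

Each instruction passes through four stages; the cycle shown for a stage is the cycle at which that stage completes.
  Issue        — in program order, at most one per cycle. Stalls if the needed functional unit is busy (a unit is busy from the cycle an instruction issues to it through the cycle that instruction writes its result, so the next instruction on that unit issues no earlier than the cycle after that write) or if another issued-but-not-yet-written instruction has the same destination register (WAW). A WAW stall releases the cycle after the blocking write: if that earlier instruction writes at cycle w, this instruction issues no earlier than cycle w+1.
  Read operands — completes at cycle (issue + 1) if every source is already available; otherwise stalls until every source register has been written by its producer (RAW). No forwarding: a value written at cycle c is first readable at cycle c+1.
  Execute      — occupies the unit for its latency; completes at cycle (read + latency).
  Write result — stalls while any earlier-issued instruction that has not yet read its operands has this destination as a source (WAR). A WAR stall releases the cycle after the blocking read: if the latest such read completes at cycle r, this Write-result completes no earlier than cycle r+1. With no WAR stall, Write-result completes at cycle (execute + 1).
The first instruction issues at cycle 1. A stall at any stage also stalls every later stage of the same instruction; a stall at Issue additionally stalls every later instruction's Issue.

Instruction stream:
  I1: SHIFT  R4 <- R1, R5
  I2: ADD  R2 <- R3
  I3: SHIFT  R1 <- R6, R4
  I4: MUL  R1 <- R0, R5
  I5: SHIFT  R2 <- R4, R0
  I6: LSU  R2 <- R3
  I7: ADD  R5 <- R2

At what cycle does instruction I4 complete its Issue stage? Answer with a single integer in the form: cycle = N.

cycle = 9

I1 -> (1, 2, 3, 4)
I2 -> (2, 3, 5, 6)
I3 -> (5, 6, 7, 8)  // struct: SHIFT busy until I1 writes@4
I4 -> (9, 10, 16, 17)  // WAW R1: wait I3 write@8
I5 -> (10, 11, 12, 13)
I6 -> (14, 15, 16, 17)  // WAW R2: wait I5 write@13
I7 -> (15, 18, 20, 21)  // RAW R2: wait I6 write@17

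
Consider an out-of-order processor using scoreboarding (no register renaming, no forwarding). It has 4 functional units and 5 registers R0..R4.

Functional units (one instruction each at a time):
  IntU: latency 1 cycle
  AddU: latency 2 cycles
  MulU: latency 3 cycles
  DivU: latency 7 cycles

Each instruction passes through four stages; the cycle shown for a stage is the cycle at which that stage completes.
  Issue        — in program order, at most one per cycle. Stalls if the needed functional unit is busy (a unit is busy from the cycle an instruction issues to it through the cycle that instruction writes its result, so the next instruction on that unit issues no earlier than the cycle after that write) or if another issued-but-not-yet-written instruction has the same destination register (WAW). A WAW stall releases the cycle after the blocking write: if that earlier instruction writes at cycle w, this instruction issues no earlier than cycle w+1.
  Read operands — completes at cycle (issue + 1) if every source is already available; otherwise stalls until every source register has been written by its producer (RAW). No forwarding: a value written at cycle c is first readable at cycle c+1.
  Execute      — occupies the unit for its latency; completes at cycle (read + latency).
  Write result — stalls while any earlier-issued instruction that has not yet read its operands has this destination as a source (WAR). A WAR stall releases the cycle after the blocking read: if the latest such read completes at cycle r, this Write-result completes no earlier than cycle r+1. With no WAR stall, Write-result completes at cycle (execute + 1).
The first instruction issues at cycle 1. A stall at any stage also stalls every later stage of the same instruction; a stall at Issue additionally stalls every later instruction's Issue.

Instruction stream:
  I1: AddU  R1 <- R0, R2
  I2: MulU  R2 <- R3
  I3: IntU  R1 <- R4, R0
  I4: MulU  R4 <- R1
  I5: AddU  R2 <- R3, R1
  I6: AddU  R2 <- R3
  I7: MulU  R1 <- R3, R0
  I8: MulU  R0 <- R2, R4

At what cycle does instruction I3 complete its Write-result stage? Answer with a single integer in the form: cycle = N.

cycle = 9

1) issue 1, read 2, done 4, write 5
2) issue 2, read 3, done 6, write 7
3) issue 6, read 7, done 8, write 9  <WAW R1: wait I1 write@5>
4) issue 8, read 10, done 13, write 14  <struct: MulU busy until I2 writes@7 / RAW R1: wait I3 write@9>
5) issue 9, read 10, done 12, write 13
6) issue 14, read 15, done 17, write 18  <struct: AddU busy until I5 writes@13>
7) issue 15, read 16, done 19, write 20
8) issue 21, read 22, done 25, write 26  <struct: MulU busy until I7 writes@20>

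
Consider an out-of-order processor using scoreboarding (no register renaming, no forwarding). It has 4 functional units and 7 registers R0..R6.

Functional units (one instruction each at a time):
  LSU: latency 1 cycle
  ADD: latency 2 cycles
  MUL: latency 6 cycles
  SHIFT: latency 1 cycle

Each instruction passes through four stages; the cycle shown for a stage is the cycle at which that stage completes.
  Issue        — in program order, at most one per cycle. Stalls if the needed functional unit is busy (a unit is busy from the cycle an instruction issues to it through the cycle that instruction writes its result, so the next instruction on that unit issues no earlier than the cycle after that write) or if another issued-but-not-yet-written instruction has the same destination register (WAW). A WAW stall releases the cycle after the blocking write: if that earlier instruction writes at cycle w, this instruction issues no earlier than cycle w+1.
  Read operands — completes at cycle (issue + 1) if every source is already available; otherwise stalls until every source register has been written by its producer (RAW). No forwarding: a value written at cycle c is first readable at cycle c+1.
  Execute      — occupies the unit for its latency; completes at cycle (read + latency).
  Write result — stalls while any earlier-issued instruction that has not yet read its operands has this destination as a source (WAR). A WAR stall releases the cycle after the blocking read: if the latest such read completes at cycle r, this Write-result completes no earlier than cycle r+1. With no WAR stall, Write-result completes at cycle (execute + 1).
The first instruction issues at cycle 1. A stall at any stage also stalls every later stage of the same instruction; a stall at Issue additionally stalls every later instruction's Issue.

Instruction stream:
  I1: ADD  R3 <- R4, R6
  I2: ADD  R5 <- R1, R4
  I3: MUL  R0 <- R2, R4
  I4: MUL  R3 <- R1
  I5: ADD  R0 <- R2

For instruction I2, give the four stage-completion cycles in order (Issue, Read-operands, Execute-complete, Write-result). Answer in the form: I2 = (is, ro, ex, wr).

  I1 | 1 | 2 | 4 | 5
  I2 | 6 | 7 | 9 | 10   struct: ADD busy until I1 writes@5
  I3 | 7 | 8 | 14 | 15
  I4 | 16 | 17 | 23 | 24   struct: MUL busy until I3 writes@15
  I5 | 17 | 18 | 20 | 21

I2 = (6, 7, 9, 10)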